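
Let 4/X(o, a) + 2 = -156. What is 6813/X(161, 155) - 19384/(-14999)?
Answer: -8072828005/29998 ≈ -2.6911e+5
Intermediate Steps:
X(o, a) = -2/79 (X(o, a) = 4/(-2 - 156) = 4/(-158) = 4*(-1/158) = -2/79)
6813/X(161, 155) - 19384/(-14999) = 6813/(-2/79) - 19384/(-14999) = 6813*(-79/2) - 19384*(-1/14999) = -538227/2 + 19384/14999 = -8072828005/29998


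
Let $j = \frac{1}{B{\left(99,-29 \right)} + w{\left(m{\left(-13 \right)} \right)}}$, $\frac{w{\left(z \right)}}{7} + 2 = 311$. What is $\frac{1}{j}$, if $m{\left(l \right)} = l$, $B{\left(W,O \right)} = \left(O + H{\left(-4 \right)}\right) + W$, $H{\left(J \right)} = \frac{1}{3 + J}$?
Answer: $2232$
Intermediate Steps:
$B{\left(W,O \right)} = -1 + O + W$ ($B{\left(W,O \right)} = \left(O + \frac{1}{3 - 4}\right) + W = \left(O + \frac{1}{-1}\right) + W = \left(O - 1\right) + W = \left(-1 + O\right) + W = -1 + O + W$)
$w{\left(z \right)} = 2163$ ($w{\left(z \right)} = -14 + 7 \cdot 311 = -14 + 2177 = 2163$)
$j = \frac{1}{2232}$ ($j = \frac{1}{\left(-1 - 29 + 99\right) + 2163} = \frac{1}{69 + 2163} = \frac{1}{2232} \approx 0.00044803$)
$\frac{1}{j} = \frac{1}{\frac{1}{2232}} = 2232$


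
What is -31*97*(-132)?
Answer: 396924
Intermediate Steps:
-31*97*(-132) = -3007*(-132) = 396924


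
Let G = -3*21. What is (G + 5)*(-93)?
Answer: 5394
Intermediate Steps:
G = -63
(G + 5)*(-93) = (-63 + 5)*(-93) = -58*(-93) = 5394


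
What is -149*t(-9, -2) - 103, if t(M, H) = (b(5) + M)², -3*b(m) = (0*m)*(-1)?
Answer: -12172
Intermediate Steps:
b(m) = 0 (b(m) = -0*m*(-1)/3 = -0*(-1) = -⅓*0 = 0)
t(M, H) = M² (t(M, H) = (0 + M)² = M²)
-149*t(-9, -2) - 103 = -149*(-9)² - 103 = -149*81 - 103 = -12069 - 103 = -12172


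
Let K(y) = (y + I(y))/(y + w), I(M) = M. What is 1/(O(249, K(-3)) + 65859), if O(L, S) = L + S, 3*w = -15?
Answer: 4/264435 ≈ 1.5127e-5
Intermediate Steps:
w = -5 (w = (⅓)*(-15) = -5)
K(y) = 2*y/(-5 + y) (K(y) = (y + y)/(y - 5) = (2*y)/(-5 + y) = 2*y/(-5 + y))
1/(O(249, K(-3)) + 65859) = 1/((249 + 2*(-3)/(-5 - 3)) + 65859) = 1/((249 + 2*(-3)/(-8)) + 65859) = 1/((249 + 2*(-3)*(-⅛)) + 65859) = 1/((249 + ¾) + 65859) = 1/(999/4 + 65859) = 1/(264435/4) = 4/264435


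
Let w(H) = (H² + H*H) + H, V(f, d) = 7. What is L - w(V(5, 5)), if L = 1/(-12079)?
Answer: -1268296/12079 ≈ -105.00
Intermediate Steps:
L = -1/12079 ≈ -8.2788e-5
w(H) = H + 2*H² (w(H) = (H² + H²) + H = 2*H² + H = H + 2*H²)
L - w(V(5, 5)) = -1/12079 - 7*(1 + 2*7) = -1/12079 - 7*(1 + 14) = -1/12079 - 7*15 = -1/12079 - 1*105 = -1/12079 - 105 = -1268296/12079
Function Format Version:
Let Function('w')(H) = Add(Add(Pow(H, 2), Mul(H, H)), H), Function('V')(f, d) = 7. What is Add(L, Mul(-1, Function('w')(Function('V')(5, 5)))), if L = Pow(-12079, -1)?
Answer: Rational(-1268296, 12079) ≈ -105.00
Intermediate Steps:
L = Rational(-1, 12079) ≈ -8.2788e-5
Function('w')(H) = Add(H, Mul(2, Pow(H, 2))) (Function('w')(H) = Add(Add(Pow(H, 2), Pow(H, 2)), H) = Add(Mul(2, Pow(H, 2)), H) = Add(H, Mul(2, Pow(H, 2))))
Add(L, Mul(-1, Function('w')(Function('V')(5, 5)))) = Add(Rational(-1, 12079), Mul(-1, Mul(7, Add(1, Mul(2, 7))))) = Add(Rational(-1, 12079), Mul(-1, Mul(7, Add(1, 14)))) = Add(Rational(-1, 12079), Mul(-1, Mul(7, 15))) = Add(Rational(-1, 12079), Mul(-1, 105)) = Add(Rational(-1, 12079), -105) = Rational(-1268296, 12079)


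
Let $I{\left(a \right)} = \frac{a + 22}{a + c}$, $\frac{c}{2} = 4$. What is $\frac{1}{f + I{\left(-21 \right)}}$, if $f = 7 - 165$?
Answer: $- \frac{13}{2055} \approx -0.006326$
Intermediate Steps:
$c = 8$ ($c = 2 \cdot 4 = 8$)
$I{\left(a \right)} = \frac{22 + a}{8 + a}$ ($I{\left(a \right)} = \frac{a + 22}{a + 8} = \frac{22 + a}{8 + a}$)
$f = -158$ ($f = 7 - 165 = -158$)
$\frac{1}{f + I{\left(-21 \right)}} = \frac{1}{-158 + \frac{22 - 21}{8 - 21}} = \frac{1}{-158 + \frac{1}{-13} \cdot 1} = \frac{1}{-158 - \frac{1}{13}} = \frac{1}{- \frac{2055}{13}} = - \frac{13}{2055}$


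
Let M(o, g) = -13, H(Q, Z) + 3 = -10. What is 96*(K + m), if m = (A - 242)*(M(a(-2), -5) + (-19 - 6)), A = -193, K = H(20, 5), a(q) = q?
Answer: 1585632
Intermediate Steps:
H(Q, Z) = -13 (H(Q, Z) = -3 - 10 = -13)
K = -13
m = 16530 (m = (-193 - 242)*(-13 + (-19 - 6)) = -435*(-13 - 25) = -435*(-38) = 16530)
96*(K + m) = 96*(-13 + 16530) = 96*16517 = 1585632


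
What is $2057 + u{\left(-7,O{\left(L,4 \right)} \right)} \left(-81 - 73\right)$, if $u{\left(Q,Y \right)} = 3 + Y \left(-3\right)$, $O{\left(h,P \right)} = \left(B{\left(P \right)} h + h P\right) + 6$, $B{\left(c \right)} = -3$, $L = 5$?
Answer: $6677$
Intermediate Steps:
$O{\left(h,P \right)} = 6 - 3 h + P h$ ($O{\left(h,P \right)} = \left(- 3 h + h P\right) + 6 = \left(- 3 h + P h\right) + 6 = 6 - 3 h + P h$)
$u{\left(Q,Y \right)} = 3 - 3 Y$
$2057 + u{\left(-7,O{\left(L,4 \right)} \right)} \left(-81 - 73\right) = 2057 + \left(3 - 3 \left(6 - 15 + 4 \cdot 5\right)\right) \left(-81 - 73\right) = 2057 + \left(3 - 3 \left(6 - 15 + 20\right)\right) \left(-154\right) = 2057 + \left(3 - 33\right) \left(-154\right) = 2057 - -4620 = 2057 + 4620 = 6677$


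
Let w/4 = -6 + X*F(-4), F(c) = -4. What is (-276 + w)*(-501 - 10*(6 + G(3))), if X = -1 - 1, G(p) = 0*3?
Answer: 150348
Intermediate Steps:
G(p) = 0
X = -2
w = 8 (w = 4*(-6 - 2*(-4)) = 4*(-6 + 8) = 4*2 = 8)
(-276 + w)*(-501 - 10*(6 + G(3))) = (-276 + 8)*(-501 - 10*(6 + 0)) = -268*(-501 - 10*6) = -268*(-501 - 60) = -268*(-561) = 150348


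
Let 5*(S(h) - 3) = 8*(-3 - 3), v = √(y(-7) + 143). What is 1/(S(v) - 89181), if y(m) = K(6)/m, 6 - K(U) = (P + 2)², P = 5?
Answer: -5/445938 ≈ -1.1212e-5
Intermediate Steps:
K(U) = -43 (K(U) = 6 - (5 + 2)² = 6 - 1*7² = 6 - 1*49 = 6 - 49 = -43)
y(m) = -43/m
v = 6*√203/7 (v = √(-43/(-7) + 143) = √(-43*(-⅐) + 143) = √(43/7 + 143) = √(1044/7) = 6*√203/7 ≈ 12.212)
S(h) = -33/5 (S(h) = 3 + (8*(-3 - 3))/5 = 3 + (8*(-6))/5 = 3 + (⅕)*(-48) = 3 - 48/5 = -33/5)
1/(S(v) - 89181) = 1/(-33/5 - 89181) = 1/(-445938/5) = -5/445938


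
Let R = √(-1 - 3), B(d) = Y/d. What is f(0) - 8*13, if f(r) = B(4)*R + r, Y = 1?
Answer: -104 + I/2 ≈ -104.0 + 0.5*I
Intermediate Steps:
B(d) = 1/d
R = 2*I (R = √(-4) = 2*I ≈ 2.0*I)
f(r) = r + I/2 (f(r) = (2*I)/4 + r = I/2 + r = r + I/2)
f(0) - 8*13 = (0 + I/2) - 8*13 = I/2 - 104 = -104 + I/2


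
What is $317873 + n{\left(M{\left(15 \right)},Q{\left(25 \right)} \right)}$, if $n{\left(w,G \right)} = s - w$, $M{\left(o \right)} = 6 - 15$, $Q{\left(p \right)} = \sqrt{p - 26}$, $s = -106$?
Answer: $317776$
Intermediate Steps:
$Q{\left(p \right)} = \sqrt{-26 + p}$
$M{\left(o \right)} = -9$ ($M{\left(o \right)} = 6 - 15 = -9$)
$n{\left(w,G \right)} = -106 - w$
$317873 + n{\left(M{\left(15 \right)},Q{\left(25 \right)} \right)} = 317873 - 97 = 317776$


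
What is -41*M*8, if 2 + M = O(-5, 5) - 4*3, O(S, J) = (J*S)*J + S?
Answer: 47232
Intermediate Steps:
O(S, J) = S + S*J**2 (O(S, J) = S*J**2 + S = S + S*J**2)
M = -144 (M = -2 + (-5*(1 + 5**2) - 4*3) = -2 + (-5*(1 + 25) - 12) = -2 + (-5*26 - 12) = -2 + (-130 - 12) = -2 - 142 = -144)
-41*M*8 = -41*(-144)*8 = 5904*8 = 47232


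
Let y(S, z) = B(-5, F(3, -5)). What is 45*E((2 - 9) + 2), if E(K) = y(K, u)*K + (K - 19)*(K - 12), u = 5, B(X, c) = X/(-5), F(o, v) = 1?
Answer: 18135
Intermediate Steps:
B(X, c) = -X/5 (B(X, c) = X*(-1/5) = -X/5)
y(S, z) = 1 (y(S, z) = -1/5*(-5) = 1)
E(K) = K + (-19 + K)*(-12 + K) (E(K) = 1*K + (K - 19)*(K - 12) = K + (-19 + K)*(-12 + K))
45*E((2 - 9) + 2) = 45*(228 + ((2 - 9) + 2)**2 - 30*((2 - 9) + 2)) = 45*(228 + (-7 + 2)**2 - 30*(-7 + 2)) = 45*(228 + (-5)**2 - 30*(-5)) = 45*(228 + 25 + 150) = 45*403 = 18135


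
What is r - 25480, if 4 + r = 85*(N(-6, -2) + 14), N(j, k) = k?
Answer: -24464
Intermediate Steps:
r = 1016 (r = -4 + 85*(-2 + 14) = -4 + 85*12 = -4 + 1020 = 1016)
r - 25480 = 1016 - 25480 = -24464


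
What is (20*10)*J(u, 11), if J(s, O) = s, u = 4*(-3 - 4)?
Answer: -5600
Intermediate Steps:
u = -28 (u = 4*(-7) = -28)
(20*10)*J(u, 11) = (20*10)*(-28) = 200*(-28) = -5600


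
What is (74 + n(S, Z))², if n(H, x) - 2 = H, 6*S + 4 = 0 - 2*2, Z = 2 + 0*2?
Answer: 50176/9 ≈ 5575.1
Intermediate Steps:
Z = 2 (Z = 2 + 0 = 2)
S = -4/3 (S = -⅔ + (0 - 2*2)/6 = -⅔ + (0 - 4)/6 = -⅔ + (⅙)*(-4) = -⅔ - ⅔ = -4/3 ≈ -1.3333)
n(H, x) = 2 + H
(74 + n(S, Z))² = (74 + (2 - 4/3))² = (74 + ⅔)² = (224/3)² = 50176/9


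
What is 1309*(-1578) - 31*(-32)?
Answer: -2064610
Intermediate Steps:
1309*(-1578) - 31*(-32) = -2065602 + 992 = -2064610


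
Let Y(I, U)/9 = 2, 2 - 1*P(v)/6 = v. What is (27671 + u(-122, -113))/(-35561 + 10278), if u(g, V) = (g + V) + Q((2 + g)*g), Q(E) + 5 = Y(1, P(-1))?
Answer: -27449/25283 ≈ -1.0857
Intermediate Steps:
P(v) = 12 - 6*v
Y(I, U) = 18 (Y(I, U) = 9*2 = 18)
Q(E) = 13 (Q(E) = -5 + 18 = 13)
u(g, V) = 13 + V + g (u(g, V) = (g + V) + 13 = (V + g) + 13 = 13 + V + g)
(27671 + u(-122, -113))/(-35561 + 10278) = (27671 + (13 - 113 - 122))/(-35561 + 10278) = (27671 - 222)/(-25283) = 27449*(-1/25283) = -27449/25283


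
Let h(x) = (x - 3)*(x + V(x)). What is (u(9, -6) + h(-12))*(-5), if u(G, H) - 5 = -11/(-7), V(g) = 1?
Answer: -6005/7 ≈ -857.86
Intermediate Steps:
u(G, H) = 46/7 (u(G, H) = 5 - 11/(-7) = 5 - 11*(-⅐) = 5 + 11/7 = 46/7)
h(x) = (1 + x)*(-3 + x) (h(x) = (x - 3)*(x + 1) = (-3 + x)*(1 + x) = (1 + x)*(-3 + x))
(u(9, -6) + h(-12))*(-5) = (46/7 + (-3 + (-12)² - 2*(-12)))*(-5) = (46/7 + (-3 + 144 + 24))*(-5) = (46/7 + 165)*(-5) = (1201/7)*(-5) = -6005/7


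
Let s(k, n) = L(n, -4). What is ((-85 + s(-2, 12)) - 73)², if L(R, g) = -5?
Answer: 26569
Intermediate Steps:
s(k, n) = -5
((-85 + s(-2, 12)) - 73)² = ((-85 - 5) - 73)² = (-90 - 73)² = (-163)² = 26569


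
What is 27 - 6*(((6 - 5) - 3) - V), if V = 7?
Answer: 81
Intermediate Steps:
27 - 6*(((6 - 5) - 3) - V) = 27 - 6*(((6 - 5) - 3) - 1*7) = 27 - 6*((1 - 3) - 7) = 27 - 6*(-2 - 7) = 27 - 6*(-9) = 27 + 54 = 81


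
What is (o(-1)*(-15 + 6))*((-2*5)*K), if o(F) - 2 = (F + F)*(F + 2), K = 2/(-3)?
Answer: 0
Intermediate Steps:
K = -2/3 (K = 2*(-1/3) = -2/3 ≈ -0.66667)
o(F) = 2 + 2*F*(2 + F) (o(F) = 2 + (F + F)*(F + 2) = 2 + (2*F)*(2 + F) = 2 + 2*F*(2 + F))
(o(-1)*(-15 + 6))*((-2*5)*K) = ((2 + 2*(-1)**2 + 4*(-1))*(-15 + 6))*(-2*5*(-2/3)) = ((2 + 2*1 - 4)*(-9))*(-10*(-2/3)) = ((2 + 2 - 4)*(-9))*(20/3) = (0*(-9))*(20/3) = 0*(20/3) = 0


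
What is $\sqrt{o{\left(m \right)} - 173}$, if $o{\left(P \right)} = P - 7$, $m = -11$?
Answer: $i \sqrt{191} \approx 13.82 i$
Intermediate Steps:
$o{\left(P \right)} = -7 + P$
$\sqrt{o{\left(m \right)} - 173} = \sqrt{\left(-7 - 11\right) - 173} = \sqrt{-18 - 173} = \sqrt{-191} = i \sqrt{191}$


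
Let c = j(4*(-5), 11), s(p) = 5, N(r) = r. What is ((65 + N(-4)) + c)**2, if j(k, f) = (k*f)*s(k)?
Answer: 1079521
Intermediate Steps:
j(k, f) = 5*f*k (j(k, f) = (k*f)*5 = (f*k)*5 = 5*f*k)
c = -1100 (c = 5*11*(4*(-5)) = 5*11*(-20) = -1100)
((65 + N(-4)) + c)**2 = ((65 - 4) - 1100)**2 = (61 - 1100)**2 = (-1039)**2 = 1079521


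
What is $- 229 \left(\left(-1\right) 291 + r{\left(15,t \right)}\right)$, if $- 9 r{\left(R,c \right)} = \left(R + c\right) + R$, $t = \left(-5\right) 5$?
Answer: $\frac{600896}{9} \approx 66766.0$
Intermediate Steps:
$t = -25$
$r{\left(R,c \right)} = - \frac{2 R}{9} - \frac{c}{9}$ ($r{\left(R,c \right)} = - \frac{\left(R + c\right) + R}{9} = - \frac{c + 2 R}{9} = - \frac{2 R}{9} - \frac{c}{9}$)
$- 229 \left(\left(-1\right) 291 + r{\left(15,t \right)}\right) = - 229 \left(\left(-1\right) 291 - \frac{5}{9}\right) = - 229 \left(-291 + \left(- \frac{10}{3} + \frac{25}{9}\right)\right) = - 229 \left(-291 - \frac{5}{9}\right) = \left(-229\right) \left(- \frac{2624}{9}\right) = \frac{600896}{9}$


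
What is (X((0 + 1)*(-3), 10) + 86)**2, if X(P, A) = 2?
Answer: 7744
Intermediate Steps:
(X((0 + 1)*(-3), 10) + 86)**2 = (2 + 86)**2 = 88**2 = 7744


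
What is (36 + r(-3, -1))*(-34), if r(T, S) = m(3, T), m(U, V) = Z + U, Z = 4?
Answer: -1462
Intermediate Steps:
m(U, V) = 4 + U
r(T, S) = 7 (r(T, S) = 4 + 3 = 7)
(36 + r(-3, -1))*(-34) = (36 + 7)*(-34) = 43*(-34) = -1462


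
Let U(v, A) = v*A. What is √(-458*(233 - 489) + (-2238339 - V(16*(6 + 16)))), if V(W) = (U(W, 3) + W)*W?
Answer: I*√2616707 ≈ 1617.6*I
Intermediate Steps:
U(v, A) = A*v
V(W) = 4*W² (V(W) = (3*W + W)*W = (4*W)*W = 4*W²)
√(-458*(233 - 489) + (-2238339 - V(16*(6 + 16)))) = √(-458*(233 - 489) + (-2238339 - 4*(16*(6 + 16))²)) = √(-458*(-256) + (-2238339 - 4*(16*22)²)) = √(117248 + (-2238339 - 4*352²)) = √(117248 + (-2238339 - 4*123904)) = √(117248 + (-2238339 - 1*495616)) = √(117248 + (-2238339 - 495616)) = √(117248 - 2733955) = √(-2616707) = I*√2616707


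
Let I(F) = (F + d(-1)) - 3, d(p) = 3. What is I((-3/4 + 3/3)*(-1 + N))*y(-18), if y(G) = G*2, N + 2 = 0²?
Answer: 27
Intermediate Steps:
N = -2 (N = -2 + 0² = -2 + 0 = -2)
y(G) = 2*G
I(F) = F (I(F) = (F + 3) - 3 = (3 + F) - 3 = F)
I((-3/4 + 3/3)*(-1 + N))*y(-18) = ((-3/4 + 3/3)*(-1 - 2))*(2*(-18)) = ((-3*¼ + 3*(⅓))*(-3))*(-36) = ((-¾ + 1)*(-3))*(-36) = ((¼)*(-3))*(-36) = -¾*(-36) = 27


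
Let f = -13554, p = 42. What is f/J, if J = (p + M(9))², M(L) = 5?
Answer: -13554/2209 ≈ -6.1358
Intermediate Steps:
J = 2209 (J = (42 + 5)² = 47² = 2209)
f/J = -13554/2209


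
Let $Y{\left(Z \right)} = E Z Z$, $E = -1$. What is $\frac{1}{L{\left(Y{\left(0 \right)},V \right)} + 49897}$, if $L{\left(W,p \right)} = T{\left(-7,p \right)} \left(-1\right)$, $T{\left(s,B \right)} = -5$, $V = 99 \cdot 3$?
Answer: $\frac{1}{49902} \approx 2.0039 \cdot 10^{-5}$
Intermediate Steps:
$V = 297$
$Y{\left(Z \right)} = - Z^{2}$ ($Y{\left(Z \right)} = - Z Z = - Z^{2}$)
$L{\left(W,p \right)} = 5$ ($L{\left(W,p \right)} = \left(-5\right) \left(-1\right) = 5$)
$\frac{1}{L{\left(Y{\left(0 \right)},V \right)} + 49897} = \frac{1}{5 + 49897} = \frac{1}{49902}$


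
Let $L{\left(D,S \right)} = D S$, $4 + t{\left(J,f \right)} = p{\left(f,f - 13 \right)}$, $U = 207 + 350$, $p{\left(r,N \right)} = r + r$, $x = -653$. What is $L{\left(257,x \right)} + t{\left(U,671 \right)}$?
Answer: $-166483$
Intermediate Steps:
$p{\left(r,N \right)} = 2 r$
$U = 557$
$t{\left(J,f \right)} = -4 + 2 f$
$L{\left(257,x \right)} + t{\left(U,671 \right)} = 257 \left(-653\right) + \left(-4 + 2 \cdot 671\right) = -167821 + \left(-4 + 1342\right) = -167821 + 1338 = -166483$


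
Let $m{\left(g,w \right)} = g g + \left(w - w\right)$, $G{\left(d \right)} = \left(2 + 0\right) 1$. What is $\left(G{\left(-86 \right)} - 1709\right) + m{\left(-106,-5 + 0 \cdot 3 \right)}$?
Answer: $9529$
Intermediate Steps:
$G{\left(d \right)} = 2$ ($G{\left(d \right)} = 2 \cdot 1 = 2$)
$m{\left(g,w \right)} = g^{2}$ ($m{\left(g,w \right)} = g^{2} + 0 = g^{2}$)
$\left(G{\left(-86 \right)} - 1709\right) + m{\left(-106,-5 + 0 \cdot 3 \right)} = \left(2 - 1709\right) + \left(-106\right)^{2} = -1707 + 11236 = 9529$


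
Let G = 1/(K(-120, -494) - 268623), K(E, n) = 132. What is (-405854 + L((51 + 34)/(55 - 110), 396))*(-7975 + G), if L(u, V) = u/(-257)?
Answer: 818907412681121322/253008019 ≈ 3.2367e+9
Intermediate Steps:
L(u, V) = -u/257 (L(u, V) = u*(-1/257) = -u/257)
G = -1/268491 (G = 1/(132 - 268623) = 1/(-268491) = -1/268491 ≈ -3.7245e-6)
(-405854 + L((51 + 34)/(55 - 110), 396))*(-7975 + G) = (-405854 - (51 + 34)/(257*(55 - 110)))*(-7975 - 1/268491) = (-405854 - 85/(257*(-55)))*(-2141215726/268491) = (-405854 - 85*(-1)/(257*55))*(-2141215726/268491) = (-405854 - 1/257*(-17/11))*(-2141215726/268491) = (-405854 + 17/2827)*(-2141215726/268491) = -1147349241/2827*(-2141215726/268491) = 818907412681121322/253008019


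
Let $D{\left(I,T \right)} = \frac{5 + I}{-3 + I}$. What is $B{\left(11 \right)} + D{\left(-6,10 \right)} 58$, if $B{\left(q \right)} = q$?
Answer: $\frac{157}{9} \approx 17.444$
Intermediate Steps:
$D{\left(I,T \right)} = \frac{5 + I}{-3 + I}$
$B{\left(11 \right)} + D{\left(-6,10 \right)} 58 = 11 + \frac{5 - 6}{-3 - 6} \cdot 58 = 11 + \frac{1}{-9} \left(-1\right) 58 = 11 + \left(- \frac{1}{9}\right) \left(-1\right) 58 = 11 + \frac{1}{9} \cdot 58 = 11 + \frac{58}{9} = \frac{157}{9}$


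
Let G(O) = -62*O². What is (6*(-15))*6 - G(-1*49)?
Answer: 148322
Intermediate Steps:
(6*(-15))*6 - G(-1*49) = (6*(-15))*6 - (-62)*(-1*49)² = -90*6 - (-62)*(-49)² = -540 - (-62)*2401 = -540 - 1*(-148862) = -540 + 148862 = 148322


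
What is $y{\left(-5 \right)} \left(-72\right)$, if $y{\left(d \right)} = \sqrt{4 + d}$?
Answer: $- 72 i \approx - 72.0 i$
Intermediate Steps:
$y{\left(-5 \right)} \left(-72\right) = \sqrt{4 - 5} \left(-72\right) = \sqrt{-1} \left(-72\right) = i \left(-72\right) = - 72 i$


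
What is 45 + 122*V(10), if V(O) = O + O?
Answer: 2485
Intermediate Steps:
V(O) = 2*O
45 + 122*V(10) = 45 + 122*(2*10) = 45 + 122*20 = 45 + 2440 = 2485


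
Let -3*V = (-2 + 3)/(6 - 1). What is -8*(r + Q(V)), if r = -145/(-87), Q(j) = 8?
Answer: -232/3 ≈ -77.333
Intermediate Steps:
V = -1/15 (V = -(-2 + 3)/(3*(6 - 1)) = -1/(3*5) = -⅓*⅕ = -1/15 ≈ -0.066667)
r = 5/3 (r = -145*(-1/87) = 5/3 ≈ 1.6667)
-8*(r + Q(V)) = -8*(5/3 + 8) = -8*29/3 = -232/3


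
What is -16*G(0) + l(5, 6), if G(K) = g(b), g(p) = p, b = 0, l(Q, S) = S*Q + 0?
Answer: 30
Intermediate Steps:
l(Q, S) = Q*S (l(Q, S) = Q*S + 0 = Q*S)
G(K) = 0
-16*G(0) + l(5, 6) = -16*0 + 5*6 = 0 + 30 = 30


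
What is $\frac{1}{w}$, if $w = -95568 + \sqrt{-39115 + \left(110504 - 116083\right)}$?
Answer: $- \frac{15928}{1522214553} - \frac{i \sqrt{4966}}{3044429106} \approx -1.0464 \cdot 10^{-5} - 2.3147 \cdot 10^{-8} i$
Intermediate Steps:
$w = -95568 + 3 i \sqrt{4966}$ ($w = -95568 + \sqrt{-39115 + \left(110504 - 116083\right)} = -95568 + \sqrt{-39115 - 5579} = -95568 + \sqrt{-44694} = -95568 + 3 i \sqrt{4966} \approx -95568.0 + 211.41 i$)
$\frac{1}{w} = \frac{1}{-95568 + 3 i \sqrt{4966}}$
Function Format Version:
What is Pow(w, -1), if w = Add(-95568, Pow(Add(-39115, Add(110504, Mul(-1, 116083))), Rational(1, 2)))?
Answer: Add(Rational(-15928, 1522214553), Mul(Rational(-1, 3044429106), I, Pow(4966, Rational(1, 2)))) ≈ Add(-1.0464e-5, Mul(-2.3147e-8, I))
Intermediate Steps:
w = Add(-95568, Mul(3, I, Pow(4966, Rational(1, 2)))) (w = Add(-95568, Pow(Add(-39115, Add(110504, -116083)), Rational(1, 2))) = Add(-95568, Pow(Add(-39115, -5579), Rational(1, 2))) = Add(-95568, Pow(-44694, Rational(1, 2))) = Add(-95568, Mul(3, I, Pow(4966, Rational(1, 2)))) ≈ Add(-95568., Mul(211.41, I)))
Pow(w, -1) = Pow(Add(-95568, Mul(3, I, Pow(4966, Rational(1, 2)))), -1)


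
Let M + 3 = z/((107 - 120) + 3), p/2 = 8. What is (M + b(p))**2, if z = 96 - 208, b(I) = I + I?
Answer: 40401/25 ≈ 1616.0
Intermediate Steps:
p = 16 (p = 2*8 = 16)
b(I) = 2*I
z = -112
M = 41/5 (M = -3 - 112/((107 - 120) + 3) = -3 - 112/(-13 + 3) = -3 - 112/(-10) = -3 - 112*(-1/10) = -3 + 56/5 = 41/5 ≈ 8.2000)
(M + b(p))**2 = (41/5 + 2*16)**2 = (41/5 + 32)**2 = (201/5)**2 = 40401/25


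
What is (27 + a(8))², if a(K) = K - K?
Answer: 729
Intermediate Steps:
a(K) = 0
(27 + a(8))² = (27 + 0)² = 27² = 729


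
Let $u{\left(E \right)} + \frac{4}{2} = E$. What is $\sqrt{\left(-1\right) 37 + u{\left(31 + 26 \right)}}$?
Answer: $3 \sqrt{2} \approx 4.2426$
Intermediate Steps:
$u{\left(E \right)} = -2 + E$
$\sqrt{\left(-1\right) 37 + u{\left(31 + 26 \right)}} = \sqrt{\left(-1\right) 37 + \left(-2 + \left(31 + 26\right)\right)} = \sqrt{-37 + \left(-2 + 57\right)} = \sqrt{-37 + 55} = \sqrt{18} = 3 \sqrt{2}$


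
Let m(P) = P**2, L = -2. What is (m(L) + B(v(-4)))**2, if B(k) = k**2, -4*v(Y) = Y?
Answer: 25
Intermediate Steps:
v(Y) = -Y/4
(m(L) + B(v(-4)))**2 = ((-2)**2 + (-1/4*(-4))**2)**2 = (4 + 1**2)**2 = (4 + 1)**2 = 5**2 = 25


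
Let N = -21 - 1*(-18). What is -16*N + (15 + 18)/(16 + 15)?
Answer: 1521/31 ≈ 49.065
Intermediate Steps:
N = -3 (N = -21 + 18 = -3)
-16*N + (15 + 18)/(16 + 15) = -16*(-3) + (15 + 18)/(16 + 15) = 48 + 33/31 = 1521/31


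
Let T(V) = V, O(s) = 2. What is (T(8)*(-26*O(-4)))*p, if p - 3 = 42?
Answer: -18720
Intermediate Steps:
p = 45 (p = 3 + 42 = 45)
(T(8)*(-26*O(-4)))*p = (8*(-26*2))*45 = (8*(-52))*45 = -416*45 = -18720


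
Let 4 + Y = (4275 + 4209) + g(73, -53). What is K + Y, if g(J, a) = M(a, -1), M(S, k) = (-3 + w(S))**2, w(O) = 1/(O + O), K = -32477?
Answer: -269528531/11236 ≈ -23988.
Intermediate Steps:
w(O) = 1/(2*O)
M(S, k) = (-3 + 1/(2*S))**2
g(J, a) = (-1 + 6*a)**2/(4*a**2)
Y = 95383041/11236 (Y = -4 + ((4275 + 4209) + (1/4)*(-1 + 6*(-53))**2/(-53)**2) = -4 + (8484 + (1/4)*(1/2809)*(-1 - 318)**2) = -4 + (8484 + (1/4)*(1/2809)*(-319)**2) = -4 + (8484 + (1/4)*(1/2809)*101761) = -4 + (8484 + 101761/11236) = -4 + 95427985/11236 = 95383041/11236 ≈ 8489.1)
K + Y = -32477 + 95383041/11236 = -269528531/11236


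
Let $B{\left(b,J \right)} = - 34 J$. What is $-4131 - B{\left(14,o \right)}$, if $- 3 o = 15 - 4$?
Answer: $- \frac{12767}{3} \approx -4255.7$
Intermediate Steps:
$o = - \frac{11}{3}$ ($o = - \frac{15 - 4}{3} = \left(- \frac{1}{3}\right) 11 = - \frac{11}{3} \approx -3.6667$)
$-4131 - B{\left(14,o \right)} = -4131 - \left(-34\right) \left(- \frac{11}{3}\right) = -4131 - \frac{374}{3} = - \frac{12767}{3}$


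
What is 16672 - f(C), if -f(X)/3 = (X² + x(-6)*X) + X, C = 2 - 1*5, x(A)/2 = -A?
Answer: 16582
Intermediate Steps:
x(A) = -2*A (x(A) = 2*(-A) = -2*A)
C = -3 (C = 2 - 5 = -3)
f(X) = -39*X - 3*X² (f(X) = -3*((X² + (-2*(-6))*X) + X) = -3*((X² + 12*X) + X) = -3*(X² + 13*X) = -39*X - 3*X²)
16672 - f(C) = 16672 - (-3)*(-3)*(13 - 3) = 16672 - (-3)*(-3)*10 = 16672 - 1*90 = 16672 - 90 = 16582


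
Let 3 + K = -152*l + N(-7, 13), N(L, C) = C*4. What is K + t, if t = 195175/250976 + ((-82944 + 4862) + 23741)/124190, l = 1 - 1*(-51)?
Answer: -11128164188853/1416759520 ≈ -7854.7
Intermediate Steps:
N(L, C) = 4*C
l = 52 (l = 1 + 51 = 52)
t = 481840747/1416759520 (t = 195175*(1/250976) + (-78082 + 23741)*(1/124190) = 195175/250976 - 54341*1/124190 = 195175/250976 - 54341/124190 = 481840747/1416759520 ≈ 0.34010)
K = -7855 (K = -3 + (-152*52 + 4*13) = -3 + (-7904 + 52) = -3 - 7852 = -7855)
K + t = -7855 + 481840747/1416759520 = -11128164188853/1416759520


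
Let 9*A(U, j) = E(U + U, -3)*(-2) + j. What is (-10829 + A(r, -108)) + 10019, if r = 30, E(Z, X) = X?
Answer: -2464/3 ≈ -821.33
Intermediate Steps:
A(U, j) = 2/3 + j/9 (A(U, j) = (-3*(-2) + j)/9 = (6 + j)/9 = 2/3 + j/9)
(-10829 + A(r, -108)) + 10019 = (-10829 + (2/3 + (1/9)*(-108))) + 10019 = (-10829 + (2/3 - 12)) + 10019 = (-10829 - 34/3) + 10019 = -32521/3 + 10019 = -2464/3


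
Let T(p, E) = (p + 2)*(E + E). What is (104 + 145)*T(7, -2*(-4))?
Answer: 35856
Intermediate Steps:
T(p, E) = 2*E*(2 + p) (T(p, E) = (2 + p)*(2*E) = 2*E*(2 + p))
(104 + 145)*T(7, -2*(-4)) = (104 + 145)*(2*(-2*(-4))*(2 + 7)) = 249*(2*8*9) = 249*144 = 35856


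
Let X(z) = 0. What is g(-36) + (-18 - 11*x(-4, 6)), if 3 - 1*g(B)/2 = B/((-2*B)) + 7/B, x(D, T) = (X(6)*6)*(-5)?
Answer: -191/18 ≈ -10.611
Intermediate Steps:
x(D, T) = 0 (x(D, T) = (0*6)*(-5) = 0*(-5) = 0)
g(B) = 7 - 14/B (g(B) = 6 - 2*(B/((-2*B)) + 7/B) = 6 - 2*(B*(-1/(2*B)) + 7/B) = 6 - 2*(-½ + 7/B) = 6 + (1 - 14/B) = 7 - 14/B)
g(-36) + (-18 - 11*x(-4, 6)) = (7 - 14/(-36)) + (-18 - 11*0) = (7 - 14*(-1/36)) + (-18 + 0) = (7 + 7/18) - 18 = 133/18 - 18 = -191/18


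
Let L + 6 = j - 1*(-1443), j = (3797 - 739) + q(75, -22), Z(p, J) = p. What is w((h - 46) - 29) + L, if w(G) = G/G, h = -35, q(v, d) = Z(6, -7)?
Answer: 4502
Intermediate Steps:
q(v, d) = 6
j = 3064 (j = (3797 - 739) + 6 = 3058 + 6 = 3064)
w(G) = 1
L = 4501 (L = -6 + (3064 - 1*(-1443)) = -6 + (3064 + 1443) = -6 + 4507 = 4501)
w((h - 46) - 29) + L = 1 + 4501 = 4502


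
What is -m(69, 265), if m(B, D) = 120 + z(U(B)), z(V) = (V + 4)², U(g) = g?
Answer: -5449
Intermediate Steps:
z(V) = (4 + V)²
m(B, D) = 120 + (4 + B)²
-m(69, 265) = -(120 + (4 + 69)²) = -(120 + 73²) = -(120 + 5329) = -1*5449 = -5449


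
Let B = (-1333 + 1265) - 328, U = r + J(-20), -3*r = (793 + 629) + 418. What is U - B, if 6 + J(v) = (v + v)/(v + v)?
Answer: -667/3 ≈ -222.33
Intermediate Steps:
J(v) = -5 (J(v) = -6 + (v + v)/(v + v) = -6 + (2*v)/((2*v)) = -6 + (2*v)*(1/(2*v)) = -6 + 1 = -5)
r = -1840/3 (r = -((793 + 629) + 418)/3 = -(1422 + 418)/3 = -1/3*1840 = -1840/3 ≈ -613.33)
U = -1855/3 (U = -1840/3 - 5 = -1855/3 ≈ -618.33)
B = -396 (B = -68 - 328 = -396)
U - B = -1855/3 - 1*(-396) = -1855/3 + 396 = -667/3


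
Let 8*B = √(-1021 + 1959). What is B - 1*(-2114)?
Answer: 2114 + √938/8 ≈ 2117.8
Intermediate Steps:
B = √938/8 (B = √(-1021 + 1959)/8 = √938/8 ≈ 3.8283)
B - 1*(-2114) = √938/8 - 1*(-2114) = √938/8 + 2114 = 2114 + √938/8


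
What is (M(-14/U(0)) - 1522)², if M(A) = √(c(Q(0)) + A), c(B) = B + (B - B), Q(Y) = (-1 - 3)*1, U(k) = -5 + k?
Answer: (7610 - I*√30)²/25 ≈ 2.3165e+6 - 3334.5*I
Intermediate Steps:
Q(Y) = -4 (Q(Y) = -4*1 = -4)
c(B) = B (c(B) = B + 0 = B)
M(A) = √(-4 + A)
(M(-14/U(0)) - 1522)² = (√(-4 - 14/(-5 + 0)) - 1522)² = (√(-4 - 14/(-5)) - 1522)² = (√(-4 - 14*(-⅕)) - 1522)² = (√(-4 + 14/5) - 1522)² = (√(-6/5) - 1522)² = (I*√30/5 - 1522)² = (-1522 + I*√30/5)²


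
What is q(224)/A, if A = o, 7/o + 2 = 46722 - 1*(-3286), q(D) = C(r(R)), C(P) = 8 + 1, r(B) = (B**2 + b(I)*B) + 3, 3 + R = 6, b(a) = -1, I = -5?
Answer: 450054/7 ≈ 64293.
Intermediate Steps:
R = 3 (R = -3 + 6 = 3)
r(B) = 3 + B**2 - B (r(B) = (B**2 - B) + 3 = 3 + B**2 - B)
C(P) = 9
q(D) = 9
o = 7/50006 (o = 7/(-2 + (46722 - 1*(-3286))) = 7/(-2 + (46722 + 3286)) = 7/(-2 + 50008) = 7/50006 ≈ 0.00013998)
A = 7/50006 ≈ 0.00013998
q(224)/A = 9/(7/50006) = 9*(50006/7) = 450054/7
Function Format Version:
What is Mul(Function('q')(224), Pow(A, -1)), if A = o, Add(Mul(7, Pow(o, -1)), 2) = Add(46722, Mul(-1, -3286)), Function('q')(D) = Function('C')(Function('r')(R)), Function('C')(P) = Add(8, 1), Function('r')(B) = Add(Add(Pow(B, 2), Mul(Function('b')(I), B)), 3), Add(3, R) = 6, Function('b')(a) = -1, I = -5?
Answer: Rational(450054, 7) ≈ 64293.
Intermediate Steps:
R = 3 (R = Add(-3, 6) = 3)
Function('r')(B) = Add(3, Pow(B, 2), Mul(-1, B)) (Function('r')(B) = Add(Add(Pow(B, 2), Mul(-1, B)), 3) = Add(3, Pow(B, 2), Mul(-1, B)))
Function('C')(P) = 9
Function('q')(D) = 9
o = Rational(7, 50006) (o = Mul(7, Pow(Add(-2, Add(46722, Mul(-1, -3286))), -1)) = Mul(7, Pow(Add(-2, Add(46722, 3286)), -1)) = Mul(7, Pow(Add(-2, 50008), -1)) = Mul(7, Pow(50006, -1)) = Mul(7, Rational(1, 50006)) = Rational(7, 50006) ≈ 0.00013998)
A = Rational(7, 50006) ≈ 0.00013998
Mul(Function('q')(224), Pow(A, -1)) = Mul(9, Pow(Rational(7, 50006), -1)) = Mul(9, Rational(50006, 7)) = Rational(450054, 7)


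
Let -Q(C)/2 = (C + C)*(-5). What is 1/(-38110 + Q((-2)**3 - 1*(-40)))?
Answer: -1/37470 ≈ -2.6688e-5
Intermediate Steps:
Q(C) = 20*C (Q(C) = -2*(C + C)*(-5) = -2*2*C*(-5) = -(-20)*C = 20*C)
1/(-38110 + Q((-2)**3 - 1*(-40))) = 1/(-38110 + 20*((-2)**3 - 1*(-40))) = 1/(-38110 + 20*(-8 + 40)) = 1/(-38110 + 20*32) = 1/(-38110 + 640) = 1/(-37470) = -1/37470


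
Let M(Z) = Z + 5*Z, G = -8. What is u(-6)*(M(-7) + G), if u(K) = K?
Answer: 300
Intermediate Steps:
M(Z) = 6*Z
u(-6)*(M(-7) + G) = -6*(6*(-7) - 8) = -6*(-42 - 8) = -6*(-50) = 300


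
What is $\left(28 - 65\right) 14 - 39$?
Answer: $-557$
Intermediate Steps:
$\left(28 - 65\right) 14 - 39 = \left(-37\right) 14 - 39 = -518 - 39 = -557$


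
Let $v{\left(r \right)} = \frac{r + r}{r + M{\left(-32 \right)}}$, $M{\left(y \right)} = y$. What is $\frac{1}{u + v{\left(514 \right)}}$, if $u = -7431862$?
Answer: $- \frac{241}{1791078228} \approx -1.3456 \cdot 10^{-7}$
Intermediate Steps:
$v{\left(r \right)} = \frac{2 r}{-32 + r}$ ($v{\left(r \right)} = \frac{r + r}{r - 32} = \frac{2 r}{-32 + r}$)
$\frac{1}{u + v{\left(514 \right)}} = \frac{1}{-7431862 + 2 \cdot 514 \frac{1}{-32 + 514}} = \frac{1}{-7431862 + 2 \cdot 514 \cdot \frac{1}{482}} = \frac{1}{-7431862 + \frac{514}{241}} = \frac{1}{- \frac{1791078228}{241}} = - \frac{241}{1791078228}$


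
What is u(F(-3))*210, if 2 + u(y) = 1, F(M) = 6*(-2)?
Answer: -210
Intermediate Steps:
F(M) = -12
u(y) = -1 (u(y) = -2 + 1 = -1)
u(F(-3))*210 = -1*210 = -210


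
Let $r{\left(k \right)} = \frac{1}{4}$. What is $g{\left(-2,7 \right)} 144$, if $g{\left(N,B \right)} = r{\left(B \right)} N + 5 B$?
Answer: $4968$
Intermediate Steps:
$r{\left(k \right)} = \frac{1}{4}$
$g{\left(N,B \right)} = 5 B + \frac{N}{4}$ ($g{\left(N,B \right)} = \frac{N}{4} + 5 B = 5 B + \frac{N}{4}$)
$g{\left(-2,7 \right)} 144 = \left(5 \cdot 7 + \frac{1}{4} \left(-2\right)\right) 144 = \left(35 - \frac{1}{2}\right) 144 = \frac{69}{2} \cdot 144 = 4968$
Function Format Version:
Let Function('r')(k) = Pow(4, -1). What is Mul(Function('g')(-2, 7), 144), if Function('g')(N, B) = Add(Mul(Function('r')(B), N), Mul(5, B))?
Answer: 4968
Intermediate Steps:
Function('r')(k) = Rational(1, 4)
Function('g')(N, B) = Add(Mul(5, B), Mul(Rational(1, 4), N)) (Function('g')(N, B) = Add(Mul(Rational(1, 4), N), Mul(5, B)) = Add(Mul(5, B), Mul(Rational(1, 4), N)))
Mul(Function('g')(-2, 7), 144) = Mul(Add(Mul(5, 7), Mul(Rational(1, 4), -2)), 144) = Mul(Add(35, Rational(-1, 2)), 144) = Mul(Rational(69, 2), 144) = 4968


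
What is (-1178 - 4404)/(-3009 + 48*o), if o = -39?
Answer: 5582/4881 ≈ 1.1436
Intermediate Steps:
(-1178 - 4404)/(-3009 + 48*o) = (-1178 - 4404)/(-3009 + 48*(-39)) = -5582/(-3009 - 1872) = -5582/(-4881) = -5582*(-1/4881) = 5582/4881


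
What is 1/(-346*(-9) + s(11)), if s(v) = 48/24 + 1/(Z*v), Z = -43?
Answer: 473/1473867 ≈ 0.00032092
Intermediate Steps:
s(v) = 2 - 1/(43*v) (s(v) = 48/24 + 1/((-43)*v) = 48*(1/24) - 1/(43*v) = 2 - 1/(43*v))
1/(-346*(-9) + s(11)) = 1/(-346*(-9) + (2 - 1/43/11)) = 1/(3114 + (2 - 1/43*1/11)) = 1/(3114 + (2 - 1/473)) = 1/(3114 + 945/473) = 1/(1473867/473) = 473/1473867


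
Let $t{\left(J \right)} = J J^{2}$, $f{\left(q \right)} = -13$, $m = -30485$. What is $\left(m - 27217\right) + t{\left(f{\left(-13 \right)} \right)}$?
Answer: $-59899$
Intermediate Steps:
$t{\left(J \right)} = J^{3}$
$\left(m - 27217\right) + t{\left(f{\left(-13 \right)} \right)} = \left(-30485 - 27217\right) + \left(-13\right)^{3} = -57702 - 2197 = -59899$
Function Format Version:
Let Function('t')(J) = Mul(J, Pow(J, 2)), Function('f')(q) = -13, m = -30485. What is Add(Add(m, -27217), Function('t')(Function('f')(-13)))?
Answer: -59899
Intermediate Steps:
Function('t')(J) = Pow(J, 3)
Add(Add(m, -27217), Function('t')(Function('f')(-13))) = Add(Add(-30485, -27217), Pow(-13, 3)) = Add(-57702, -2197) = -59899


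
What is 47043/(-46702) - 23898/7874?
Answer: -743250489/183865774 ≈ -4.0424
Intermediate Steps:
47043/(-46702) - 23898/7874 = 47043*(-1/46702) - 23898*1/7874 = -47043/46702 - 11949/3937 = -743250489/183865774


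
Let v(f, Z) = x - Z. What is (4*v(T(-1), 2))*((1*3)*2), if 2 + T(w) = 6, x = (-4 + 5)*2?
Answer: 0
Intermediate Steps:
x = 2 (x = 1*2 = 2)
T(w) = 4 (T(w) = -2 + 6 = 4)
v(f, Z) = 2 - Z
(4*v(T(-1), 2))*((1*3)*2) = (4*(2 - 1*2))*((1*3)*2) = (4*(2 - 2))*(3*2) = (4*0)*6 = 0*6 = 0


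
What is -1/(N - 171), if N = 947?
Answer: -1/776 ≈ -0.0012887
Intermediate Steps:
-1/(N - 171) = -1/(947 - 171) = -1/776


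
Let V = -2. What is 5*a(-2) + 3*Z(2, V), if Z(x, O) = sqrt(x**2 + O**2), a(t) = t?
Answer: -10 + 6*sqrt(2) ≈ -1.5147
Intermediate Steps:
Z(x, O) = sqrt(O**2 + x**2)
5*a(-2) + 3*Z(2, V) = 5*(-2) + 3*sqrt((-2)**2 + 2**2) = -10 + 3*sqrt(4 + 4) = -10 + 3*sqrt(8) = -10 + 3*(2*sqrt(2)) = -10 + 6*sqrt(2)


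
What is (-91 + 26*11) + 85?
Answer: 280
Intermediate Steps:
(-91 + 26*11) + 85 = (-91 + 286) + 85 = 195 + 85 = 280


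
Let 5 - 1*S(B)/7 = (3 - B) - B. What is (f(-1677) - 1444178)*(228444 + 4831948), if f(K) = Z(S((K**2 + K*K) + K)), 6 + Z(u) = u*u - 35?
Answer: 31359824118594140763720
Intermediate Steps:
S(B) = 14 + 14*B (S(B) = 35 - 7*((3 - B) - B) = 35 - 7*(3 - 2*B) = 35 + (-21 + 14*B) = 14 + 14*B)
Z(u) = -41 + u**2 (Z(u) = -6 + (u*u - 35) = -6 + (u**2 - 35) = -6 + (-35 + u**2) = -41 + u**2)
f(K) = -41 + (14 + 14*K + 28*K**2)**2 (f(K) = -41 + (14 + 14*((K**2 + K*K) + K))**2 = -41 + (14 + 14*((K**2 + K**2) + K))**2 = -41 + (14 + 14*(2*K**2 + K))**2 = -41 + (14 + 14*(K + 2*K**2))**2 = -41 + (14 + (14*K + 28*K**2))**2 = -41 + (14 + 14*K + 28*K**2)**2)
(f(-1677) - 1444178)*(228444 + 4831948) = ((-41 + 196*(1 - 1677*(1 + 2*(-1677)))**2) - 1444178)*(228444 + 4831948) = ((-41 + 196*(1 - 1677*(1 - 3354))**2) - 1444178)*5060392 = ((-41 + 196*(1 - 1677*(-3353))**2) - 1444178)*5060392 = ((-41 + 196*(1 + 5622981)**2) - 1444178)*5060392 = ((-41 + 196*5622982**2) - 1444178)*5060392 = ((-41 + 196*31617926572324) - 1444178)*5060392 = ((-41 + 6197113608175504) - 1444178)*5060392 = (6197113608175463 - 1444178)*5060392 = 6197113606731285*5060392 = 31359824118594140763720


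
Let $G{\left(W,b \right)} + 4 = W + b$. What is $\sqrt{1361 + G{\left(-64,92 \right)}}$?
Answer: $\sqrt{1385} \approx 37.216$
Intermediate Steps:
$G{\left(W,b \right)} = -4 + W + b$ ($G{\left(W,b \right)} = -4 + \left(W + b\right) = -4 + W + b$)
$\sqrt{1361 + G{\left(-64,92 \right)}} = \sqrt{1361 - -24} = \sqrt{1361 + 24} = \sqrt{1385}$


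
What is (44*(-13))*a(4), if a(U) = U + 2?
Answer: -3432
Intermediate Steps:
a(U) = 2 + U
(44*(-13))*a(4) = (44*(-13))*(2 + 4) = -572*6 = -3432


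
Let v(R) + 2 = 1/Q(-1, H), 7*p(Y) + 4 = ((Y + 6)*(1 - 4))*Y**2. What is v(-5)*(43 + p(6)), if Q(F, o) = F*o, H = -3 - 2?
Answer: 8991/35 ≈ 256.89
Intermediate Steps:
H = -5
p(Y) = -4/7 + Y**2*(-18 - 3*Y)/7 (p(Y) = -4/7 + (((Y + 6)*(1 - 4))*Y**2)/7 = -4/7 + (((6 + Y)*(-3))*Y**2)/7 = -4/7 + ((-18 - 3*Y)*Y**2)/7 = -4/7 + (Y**2*(-18 - 3*Y))/7 = -4/7 + Y**2*(-18 - 3*Y)/7)
v(R) = -9/5 (v(R) = -2 + 1/(-1*(-5)) = -2 + 1/5 = -9/5)
v(-5)*(43 + p(6)) = -9*(43 + (-4/7 - 18/7*6**2 - 3/7*6**3))/5 = -9*(43 + (-4/7 - 18/7*36 - 3/7*216))/5 = -9*(43 + (-4/7 - 648/7 - 648/7))/5 = -9*(43 - 1300/7)/5 = -9/5*(-999/7) = 8991/35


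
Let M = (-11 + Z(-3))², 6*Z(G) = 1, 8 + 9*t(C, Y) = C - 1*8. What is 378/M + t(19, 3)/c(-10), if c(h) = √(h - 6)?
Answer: 13608/4225 - I/12 ≈ 3.2208 - 0.083333*I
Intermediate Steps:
t(C, Y) = -16/9 + C/9 (t(C, Y) = -8/9 + (C - 1*8)/9 = -8/9 + (C - 8)/9 = -8/9 + (-8 + C)/9 = -8/9 + (-8/9 + C/9) = -16/9 + C/9)
Z(G) = ⅙ (Z(G) = (⅙)*1 = ⅙)
M = 4225/36 (M = (-11 + ⅙)² = (-65/6)² = 4225/36 ≈ 117.36)
c(h) = √(-6 + h)
378/M + t(19, 3)/c(-10) = 378/(4225/36) + (-16/9 + (⅑)*19)/(√(-6 - 10)) = 378*(36/4225) + (-16/9 + 19/9)/(√(-16)) = 13608/4225 + 1/(3*((4*I))) = 13608/4225 + (-I/4)/3 = 13608/4225 - I/12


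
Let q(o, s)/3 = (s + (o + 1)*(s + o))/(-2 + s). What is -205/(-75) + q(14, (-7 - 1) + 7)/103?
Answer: 1313/1545 ≈ 0.84984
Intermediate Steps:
q(o, s) = 3*(s + (1 + o)*(o + s))/(-2 + s) (q(o, s) = 3*((s + (o + 1)*(s + o))/(-2 + s)) = 3*((s + (1 + o)*(o + s))/(-2 + s)) = 3*(s + (1 + o)*(o + s))/(-2 + s))
-205/(-75) + q(14, (-7 - 1) + 7)/103 = -205/(-75) + (3*(14 + 14**2 + 2*((-7 - 1) + 7) + 14*((-7 - 1) + 7))/(-2 + ((-7 - 1) + 7)))/103 = -205*(-1/75) + (3*(14 + 196 + 2*(-8 + 7) + 14*(-8 + 7))/(-2 + (-8 + 7)))*(1/103) = 41/15 + (3*(14 + 196 + 2*(-1) + 14*(-1))/(-2 - 1))*(1/103) = 41/15 + (3*(14 + 196 - 2 - 14)/(-3))*(1/103) = 41/15 + (3*(-1/3)*194)*(1/103) = 41/15 - 194*1/103 = 41/15 - 194/103 = 1313/1545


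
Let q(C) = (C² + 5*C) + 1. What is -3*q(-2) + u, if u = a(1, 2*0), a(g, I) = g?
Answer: 16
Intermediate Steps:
u = 1
q(C) = 1 + C² + 5*C
-3*q(-2) + u = -3*(1 + (-2)² + 5*(-2)) + 1 = -3*(1 + 4 - 10) + 1 = -3*(-5) + 1 = 15 + 1 = 16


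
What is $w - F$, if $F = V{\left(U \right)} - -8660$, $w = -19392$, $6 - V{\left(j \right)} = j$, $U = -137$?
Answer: $-28195$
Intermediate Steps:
$V{\left(j \right)} = 6 - j$
$F = 8803$ ($F = \left(6 - -137\right) - -8660 = \left(6 + 137\right) + 8660 = 143 + 8660 = 8803$)
$w - F = -19392 - 8803 = -28195$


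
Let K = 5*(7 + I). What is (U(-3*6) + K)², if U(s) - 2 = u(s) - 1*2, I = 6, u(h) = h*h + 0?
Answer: 151321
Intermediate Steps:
u(h) = h² (u(h) = h² + 0 = h²)
U(s) = s² (U(s) = 2 + (s² - 1*2) = 2 + (s² - 2) = 2 + (-2 + s²) = s²)
K = 65 (K = 5*(7 + 6) = 5*13 = 65)
(U(-3*6) + K)² = ((-3*6)² + 65)² = ((-18)² + 65)² = (324 + 65)² = 389² = 151321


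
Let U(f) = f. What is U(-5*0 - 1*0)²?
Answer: 0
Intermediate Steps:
U(-5*0 - 1*0)² = (-5*0 - 1*0)² = (0 + 0)² = 0² = 0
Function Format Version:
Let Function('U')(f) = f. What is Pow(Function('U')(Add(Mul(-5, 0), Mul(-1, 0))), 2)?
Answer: 0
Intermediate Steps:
Pow(Function('U')(Add(Mul(-5, 0), Mul(-1, 0))), 2) = Pow(Add(Mul(-5, 0), Mul(-1, 0)), 2) = Pow(Add(0, 0), 2) = Pow(0, 2) = 0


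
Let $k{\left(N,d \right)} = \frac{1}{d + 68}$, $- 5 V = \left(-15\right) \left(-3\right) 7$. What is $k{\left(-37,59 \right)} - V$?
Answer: $\frac{8002}{127} \approx 63.008$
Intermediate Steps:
$V = -63$ ($V = - \frac{\left(-15\right) \left(-3\right) 7}{5} = - \frac{45 \cdot 7}{5} = \left(- \frac{1}{5}\right) 315 = -63$)
$k{\left(N,d \right)} = \frac{1}{68 + d}$
$k{\left(-37,59 \right)} - V = \frac{1}{68 + 59} - -63 = \frac{1}{127} + 63 = \frac{8002}{127}$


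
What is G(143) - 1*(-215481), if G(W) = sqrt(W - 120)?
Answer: 215481 + sqrt(23) ≈ 2.1549e+5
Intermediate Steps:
G(W) = sqrt(-120 + W)
G(143) - 1*(-215481) = sqrt(-120 + 143) - 1*(-215481) = sqrt(23) + 215481 = 215481 + sqrt(23)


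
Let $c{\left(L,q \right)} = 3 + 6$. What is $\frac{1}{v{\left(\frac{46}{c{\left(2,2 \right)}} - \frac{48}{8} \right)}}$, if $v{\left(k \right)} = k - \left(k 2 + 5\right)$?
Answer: $- \frac{9}{37} \approx -0.24324$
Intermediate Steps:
$c{\left(L,q \right)} = 9$
$v{\left(k \right)} = -5 - k$ ($v{\left(k \right)} = k - \left(2 k + 5\right) = k - \left(5 + 2 k\right) = -5 - k$)
$\frac{1}{v{\left(\frac{46}{c{\left(2,2 \right)}} - \frac{48}{8} \right)}} = \frac{1}{-5 - \left(\frac{46}{9} - \frac{48}{8}\right)} = \frac{1}{-5 - \left(46 \cdot \frac{1}{9} - 6\right)} = \frac{1}{-5 - \left(\frac{46}{9} - 6\right)} = \frac{1}{-5 - - \frac{8}{9}} = \frac{1}{-5 + \frac{8}{9}} = \frac{1}{- \frac{37}{9}} = - \frac{9}{37}$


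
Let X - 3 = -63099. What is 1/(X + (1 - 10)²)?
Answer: -1/63015 ≈ -1.5869e-5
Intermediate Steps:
X = -63096 (X = 3 - 63099 = -63096)
1/(X + (1 - 10)²) = 1/(-63096 + (1 - 10)²) = 1/(-63096 + (-9)²) = 1/(-63096 + 81) = 1/(-63015) = -1/63015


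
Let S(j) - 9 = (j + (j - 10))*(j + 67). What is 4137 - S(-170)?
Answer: -31922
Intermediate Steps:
S(j) = 9 + (-10 + 2*j)*(67 + j) (S(j) = 9 + (j + (j - 10))*(j + 67) = 9 + (j + (-10 + j))*(67 + j) = 9 + (-10 + 2*j)*(67 + j))
4137 - S(-170) = 4137 - (-661 + 2*(-170)² + 124*(-170)) = 4137 - (-661 + 2*28900 - 21080) = 4137 - (-661 + 57800 - 21080) = 4137 - 1*36059 = 4137 - 36059 = -31922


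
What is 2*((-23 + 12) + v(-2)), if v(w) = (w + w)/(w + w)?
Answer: -20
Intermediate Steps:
v(w) = 1 (v(w) = (2*w)/((2*w)) = (2*w)*(1/(2*w)) = 1)
2*((-23 + 12) + v(-2)) = 2*((-23 + 12) + 1) = 2*(-11 + 1) = 2*(-10) = -20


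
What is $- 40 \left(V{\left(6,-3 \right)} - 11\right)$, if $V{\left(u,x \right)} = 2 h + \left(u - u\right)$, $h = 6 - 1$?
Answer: $40$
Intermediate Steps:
$h = 5$ ($h = 6 - 1 = 5$)
$V{\left(u,x \right)} = 10$ ($V{\left(u,x \right)} = 2 \cdot 5 + \left(u - u\right) = 10 + 0 = 10$)
$- 40 \left(V{\left(6,-3 \right)} - 11\right) = - 40 \left(10 - 11\right) = \left(-40\right) \left(-1\right) = 40$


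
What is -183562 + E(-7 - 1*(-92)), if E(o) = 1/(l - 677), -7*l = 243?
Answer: -914505891/4982 ≈ -1.8356e+5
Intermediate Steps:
l = -243/7 (l = -⅐*243 = -243/7 ≈ -34.714)
E(o) = -7/4982 (E(o) = 1/(-243/7 - 677) = 1/(-4982/7) = -7/4982)
-183562 + E(-7 - 1*(-92)) = -183562 - 7/4982 = -914505891/4982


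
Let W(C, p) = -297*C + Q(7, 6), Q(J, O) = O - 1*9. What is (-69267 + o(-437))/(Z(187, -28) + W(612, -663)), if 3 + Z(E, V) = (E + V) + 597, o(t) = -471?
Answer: 11623/30169 ≈ 0.38526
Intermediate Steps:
Q(J, O) = -9 + O (Q(J, O) = O - 9 = -9 + O)
W(C, p) = -3 - 297*C (W(C, p) = -297*C + (-9 + 6) = -297*C - 3 = -3 - 297*C)
Z(E, V) = 594 + E + V (Z(E, V) = -3 + ((E + V) + 597) = -3 + (597 + E + V) = 594 + E + V)
(-69267 + o(-437))/(Z(187, -28) + W(612, -663)) = (-69267 - 471)/((594 + 187 - 28) + (-3 - 297*612)) = -69738/(753 + (-3 - 181764)) = -69738/(753 - 181767) = -69738/(-181014) = -69738*(-1/181014) = 11623/30169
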